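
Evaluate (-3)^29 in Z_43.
By repeated squaring mod 43: (-3)^{1}≡40, (-3)^{2}≡9, (-3)^{4}≡38, (-3)^{8}≡25, (-3)^{16}≡23. Then (-3)^{29} = (-3)^{16+8+4+1} ≡ 23 × 25 × 38 × 40 ≡ 25 mod 43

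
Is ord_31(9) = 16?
Powers of 9 mod 31: 9^1≡9, 9^2≡19, 9^3≡16, 9^4≡20, 9^5≡25, 9^6≡8, 9^7≡10, 9^8≡28, 9^9≡4, 9^10≡5, 9^11≡14, 9^12≡2, 9^13≡18, 9^14≡7, 9^15≡1. Already 9^15≡1, so the order is 15 < 16. No, the actual order is 15.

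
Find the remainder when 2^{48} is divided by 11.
By Fermat: 2^{10} ≡ 1 (mod 11). 48 = 4×10 + 8. So 2^{48} ≡ 2^{8} ≡ 3 (mod 11)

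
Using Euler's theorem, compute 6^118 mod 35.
By Euler: 6^{24} ≡ 1 (mod 35) since gcd(6, 35) = 1. 118 = 4×24 + 22. So 6^{118} ≡ 6^{22} ≡ 1 (mod 35)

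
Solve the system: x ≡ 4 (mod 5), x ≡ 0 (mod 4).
M = 5 × 4 = 20. M₁ = 4, y₁ ≡ 4 (mod 5). M₂ = 5, y₂ ≡ 1 (mod 4). x = 4×4×4 + 0×5×1 ≡ 4 (mod 20)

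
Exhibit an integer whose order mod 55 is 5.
36 has order 5 mod 55 since 36^{5} ≡ 1 mod 55 and no smaller power works.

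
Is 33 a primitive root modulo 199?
33^{99} ≡ 1 mod 199 and 99 < 198, so ord_199(33) = 99 ≠ 198 and 33 is not a primitive root.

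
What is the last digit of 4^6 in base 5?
Using Fermat: 4^{4} ≡ 1 (mod 5). 6 ≡ 2 (mod 4). So 4^{6} ≡ 4^{2} ≡ 1 (mod 5)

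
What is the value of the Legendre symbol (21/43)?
(21/43) = 21^{21} mod 43 = 1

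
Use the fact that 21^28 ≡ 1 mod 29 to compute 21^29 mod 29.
By Fermat: 21^{28} ≡ 1 mod 29. So 21^{29} = 21^{28} · 21^{1} ≡ 21^{1} ≡ 21 mod 29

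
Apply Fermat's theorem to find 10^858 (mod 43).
By Fermat: 10^{42} ≡ 1 (mod 43). 858 ≡ 18 (mod 42). So 10^{858} ≡ 10^{18} ≡ 4 (mod 43)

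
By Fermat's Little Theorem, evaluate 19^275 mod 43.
By Fermat: 19^{42} ≡ 1 mod 43. 275 ≡ 23 mod 42. So 19^{275} ≡ 19^{23} ≡ 26 mod 43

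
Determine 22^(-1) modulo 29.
Since 29 is prime, by Fermat 22^(-1) ≡ 22^{27} ≡ 4 (mod 29). Verify: 22 × 4 = 88 ≡ 1 (mod 29)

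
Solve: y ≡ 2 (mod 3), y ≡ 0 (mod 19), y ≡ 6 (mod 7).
M = 3 × 19 × 7 = 399. M₁ = 133, y₁ ≡ 1 (mod 3). M₂ = 21, y₂ ≡ 10 (mod 19). M₃ = 57, y₃ ≡ 1 (mod 7). y = 2×133×1 + 0×21×10 + 6×57×1 ≡ 209 (mod 399)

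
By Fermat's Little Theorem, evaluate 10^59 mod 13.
By Fermat: 10^{12} ≡ 1 mod 13. 59 = 4×12 + 11. So 10^{59} ≡ 10^{11} ≡ 4 mod 13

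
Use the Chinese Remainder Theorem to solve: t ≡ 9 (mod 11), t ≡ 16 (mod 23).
M = 11 × 23 = 253. M₁ = 23, y₁ ≡ 1 (mod 11). M₂ = 11, y₂ ≡ 21 (mod 23). t = 9×23×1 + 16×11×21 ≡ 108 (mod 253)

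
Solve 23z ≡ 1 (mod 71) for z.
Since 71 is prime, by Fermat 23^(-1) ≡ 23^{69} ≡ 34 (mod 71). Verify: 23 × 34 = 782 ≡ 1 (mod 71)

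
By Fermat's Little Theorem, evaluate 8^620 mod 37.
By Fermat: 8^{36} ≡ 1 mod 37. 620 ≡ 8 mod 36. So 8^{620} ≡ 8^{8} ≡ 10 mod 37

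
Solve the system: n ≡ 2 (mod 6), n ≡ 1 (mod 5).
M = 6 × 5 = 30. M₁ = 5, y₁ ≡ 5 (mod 6). M₂ = 6, y₂ ≡ 1 (mod 5). n = 2×5×5 + 1×6×1 ≡ 26 (mod 30)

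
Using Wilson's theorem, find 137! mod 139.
(138)! = (137)! × (138) ≡ -1 (mod 139). So (137)! ≡ -1 × (138)^(-1) ≡ (-1)×(-1) = 1 (mod 139)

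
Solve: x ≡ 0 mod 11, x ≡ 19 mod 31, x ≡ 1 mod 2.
M = 11 × 31 × 2 = 682. M₁ = 62, y₁ ≡ 8 mod 11. M₂ = 22, y₂ ≡ 24 mod 31. M₃ = 341, y₃ ≡ 1 mod 2. x = 0×62×8 + 19×22×24 + 1×341×1 ≡ 143 mod 682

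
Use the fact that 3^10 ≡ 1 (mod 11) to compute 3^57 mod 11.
By Fermat: 3^{10} ≡ 1 (mod 11). 57 = 5×10 + 7. So 3^{57} ≡ 3^{7} ≡ 9 (mod 11)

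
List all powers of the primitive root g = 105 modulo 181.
105^1, 105^2, ..., 105^{180} mod 181: [105, 165, 130, 75, 92, 67, 157, 14, 22, 138, 10, 145, 21, 33, 26, 15, 127, 122, 140, 39, 113, 100, 2, 29, 149, 79, 150, 3, 134, 133, 28, 44, 95, 20, 109, 42, 66, 52, 30, 73, 63, 99, 78, 45, 19, 4, 58, 117, 158, 119, 6, 87, 85, 56, 88, 9, 40, 37, 84, 132, 104, 60, 146, 126, 17, 156, 90, 38, 8, 116, 53, 135, 57, 12, 174, 170, 112, 176, 18, 80, 74, 168, 83, 27, 120, 111, 71, 34, 131, 180, 76, 16, 51, 106, 89, 114, 24, 167, 159, 43, 171, 36, 160, 148, 155, 166, 54, 59, 41, 142, 68, 81, 179, 152, 32, 102, 31, 178, 47, 48, 153, 137, 86, 161, 72, 139, 115, 129, 151, 108, 118, 82, 103, 136, 162, 177, 123, 64, 23, 62, 175, 94, 96, 125, 93, 172, 141, 144, 97, 49, 77, 121, 35, 55, 164, 25, 91, 143, 173, 65, 128, 46, 124, 169, 7, 11, 69, 5, 163, 101, 107, 13, 98, 154, 61, 70, 110, 147, 50, 1]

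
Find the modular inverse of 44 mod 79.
Since 79 is prime, by Fermat 44^(-1) ≡ 44^{77} ≡ 9 (mod 79). Verify: 44 × 9 = 396 ≡ 1 (mod 79)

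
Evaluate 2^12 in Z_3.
Using Fermat: 2^{2} ≡ 1 mod 3. 12 ≡ 0 mod 2. So 2^{12} ≡ 2^{0} ≡ 1 mod 3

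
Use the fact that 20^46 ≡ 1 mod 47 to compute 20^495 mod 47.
By Fermat: 20^{46} ≡ 1 mod 47. 495 ≡ 35 mod 46. So 20^{495} ≡ 20^{35} ≡ 11 mod 47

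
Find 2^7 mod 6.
By repeated squaring mod 6: 2^{1}≡2, 2^{2}≡4, 2^{4}≡4. Then 2^{7} = 2^{4+2+1} ≡ 4 × 4 × 2 ≡ 2 mod 6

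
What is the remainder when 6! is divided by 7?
By Wilson's theorem, (6)! ≡ -1 ≡ 6 (mod 7)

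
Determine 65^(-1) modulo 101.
Since 101 is prime, by Fermat 65^(-1) ≡ 65^{99} ≡ 14 (mod 101). Verify: 65 × 14 = 910 ≡ 1 (mod 101)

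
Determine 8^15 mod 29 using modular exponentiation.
By repeated squaring (mod 29): 8^{1}≡8, 8^{2}≡6, 8^{4}≡7, 8^{8}≡20. Then 8^{15} = 8^{8+4+2+1} ≡ 20 × 7 × 6 × 8 ≡ 21 (mod 29)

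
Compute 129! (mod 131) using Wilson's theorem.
(130)! = (129)! × (130) ≡ -1 (mod 131). So (129)! ≡ -1 × (130)^(-1) ≡ (-1)×(-1) = 1 (mod 131)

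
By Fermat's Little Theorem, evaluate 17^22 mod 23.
By Fermat's Little Theorem, 17^{22} ≡ 1 mod 23 since 23 is prime and gcd(17, 23) = 1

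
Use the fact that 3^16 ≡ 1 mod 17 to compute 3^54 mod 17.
By Fermat: 3^{16} ≡ 1 mod 17. 54 = 3×16 + 6. So 3^{54} ≡ 3^{6} ≡ 15 mod 17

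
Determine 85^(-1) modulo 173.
Since 173 is prime, by Fermat 85^(-1) ≡ 85^{171} ≡ 57 (mod 173). Verify: 85 × 57 = 4845 ≡ 1 (mod 173)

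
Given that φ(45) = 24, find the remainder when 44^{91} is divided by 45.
By Euler: 44^{24} ≡ 1 mod 45 since gcd(44, 45) = 1. 91 = 3×24 + 19. So 44^{91} ≡ 44^{19} ≡ 44 mod 45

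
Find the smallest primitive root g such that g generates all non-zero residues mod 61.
g = 2. Powers: [2, 4, 8, 16, 32, 3, ...] generates all 60 non-zero residues.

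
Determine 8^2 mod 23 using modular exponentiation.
8^{2} = 64 ≡ 18 mod 23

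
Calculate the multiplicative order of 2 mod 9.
Powers of 2 mod 9: 2^1≡2, 2^2≡4, 2^3≡8, 2^4≡7, 2^5≡5, 2^6≡1. ord_9(2) = 6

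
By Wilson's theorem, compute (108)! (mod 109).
By Wilson's theorem, (108)! ≡ -1 ≡ 108 (mod 109)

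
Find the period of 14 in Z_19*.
Powers of 14 mod 19: 14^1≡14, 14^2≡6, 14^3≡8, 14^4≡17, 14^5≡10, 14^6≡7, 14^7≡3, 14^8≡4, 14^9≡18, 14^10≡5, 14^11≡13, 14^12≡11, 14^13≡2, 14^14≡9, 14^15≡12, 14^16≡16, 14^17≡15, 14^18≡1. Order = 18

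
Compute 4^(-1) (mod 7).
Since 7 is prime, by Fermat 4^(-1) ≡ 4^{5} ≡ 2 (mod 7). Verify: 4 × 2 = 8 ≡ 1 (mod 7)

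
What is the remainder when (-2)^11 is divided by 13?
By repeated squaring (mod 13): (-2)^{1}≡11, (-2)^{2}≡4, (-2)^{4}≡3, (-2)^{8}≡9. Then (-2)^{11} = (-2)^{8+2+1} ≡ 9 × 4 × 11 ≡ 6 (mod 13)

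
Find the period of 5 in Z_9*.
Powers of 5 mod 9: 5^1≡5, 5^2≡7, 5^3≡8, 5^4≡4, 5^5≡2, 5^6≡1. So the order of 5 is 6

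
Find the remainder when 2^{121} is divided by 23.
By Fermat: 2^{22} ≡ 1 (mod 23). 121 = 5×22 + 11. So 2^{121} ≡ 2^{11} ≡ 1 (mod 23)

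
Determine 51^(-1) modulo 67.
Since 67 is prime, by Fermat 51^(-1) ≡ 51^{65} ≡ 46 mod 67. Verify: 51 × 46 = 2346 ≡ 1 mod 67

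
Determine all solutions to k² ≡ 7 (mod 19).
The square roots of 7 mod 19 are 11 and 8. Verify: 11² = 121 ≡ 7 (mod 19)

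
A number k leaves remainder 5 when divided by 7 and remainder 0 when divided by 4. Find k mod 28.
M = 7 × 4 = 28. M₁ = 4, y₁ ≡ 2 mod 7. M₂ = 7, y₂ ≡ 3 mod 4. k = 5×4×2 + 0×7×3 ≡ 12 mod 28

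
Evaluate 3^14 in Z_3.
By repeated squaring (mod 3): 3^{1}≡0, 3^{2}≡0, 3^{4}≡0, 3^{8}≡0. Then 3^{14} = 3^{8+4+2} ≡ 0 × 0 × 0 ≡ 0 (mod 3)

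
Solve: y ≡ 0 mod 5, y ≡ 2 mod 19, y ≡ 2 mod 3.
M = 5 × 19 × 3 = 285. M₁ = 57, y₁ ≡ 3 mod 5. M₂ = 15, y₂ ≡ 14 mod 19. M₃ = 95, y₃ ≡ 2 mod 3. y = 0×57×3 + 2×15×14 + 2×95×2 ≡ 230 mod 285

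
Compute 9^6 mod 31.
By repeated squaring (mod 31): 9^{1}≡9, 9^{2}≡19, 9^{4}≡20. Then 9^{6} = 9^{4+2} ≡ 20 × 19 ≡ 8 (mod 31)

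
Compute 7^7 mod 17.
By repeated squaring mod 17: 7^{1}≡7, 7^{2}≡15, 7^{4}≡4. Then 7^{7} = 7^{4+2+1} ≡ 4 × 15 × 7 ≡ 12 mod 17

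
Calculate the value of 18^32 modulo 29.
Using Fermat: 18^{28} ≡ 1 (mod 29). 32 ≡ 4 (mod 28). So 18^{32} ≡ 18^{4} ≡ 25 (mod 29)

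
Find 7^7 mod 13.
By repeated squaring mod 13: 7^{1}≡7, 7^{2}≡10, 7^{4}≡9. Then 7^{7} = 7^{4+2+1} ≡ 9 × 10 × 7 ≡ 6 mod 13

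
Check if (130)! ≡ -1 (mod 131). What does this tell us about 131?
(130)! mod 131 = 130. Since this equals -1 (mod 131), Wilson confirms 131 is prime.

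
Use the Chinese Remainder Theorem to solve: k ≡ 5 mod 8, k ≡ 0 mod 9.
M = 8 × 9 = 72. M₁ = 9, y₁ ≡ 1 mod 8. M₂ = 8, y₂ ≡ 8 mod 9. k = 5×9×1 + 0×8×8 ≡ 45 mod 72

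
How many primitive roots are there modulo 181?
There are φ(181-1) = φ(180) = 48 primitive roots modulo 181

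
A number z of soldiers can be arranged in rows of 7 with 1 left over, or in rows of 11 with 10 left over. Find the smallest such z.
M = 7 × 11 = 77. M₁ = 11, y₁ ≡ 2 (mod 7). M₂ = 7, y₂ ≡ 8 (mod 11). z = 1×11×2 + 10×7×8 ≡ 43 (mod 77)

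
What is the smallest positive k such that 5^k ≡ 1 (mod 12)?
Powers of 5 mod 12: 5^1≡5, 5^2≡1. Order = 2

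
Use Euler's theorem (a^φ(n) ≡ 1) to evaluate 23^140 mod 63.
By Euler: 23^{36} ≡ 1 (mod 63) since gcd(23, 63) = 1. 140 = 3×36 + 32. So 23^{140} ≡ 23^{32} ≡ 25 (mod 63)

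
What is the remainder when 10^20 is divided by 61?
By repeated squaring mod 61: 10^{1}≡10, 10^{2}≡39, 10^{4}≡57, 10^{8}≡16, 10^{16}≡12. Then 10^{20} = 10^{16+4} ≡ 12 × 57 ≡ 13 mod 61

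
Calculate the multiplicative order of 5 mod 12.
Powers of 5 mod 12: 5^1≡5, 5^2≡1. So the order of 5 is 2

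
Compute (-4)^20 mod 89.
By repeated squaring (mod 89): (-4)^{1}≡85, (-4)^{2}≡16, (-4)^{4}≡78, (-4)^{8}≡32, (-4)^{16}≡45. Then (-4)^{20} = (-4)^{16+4} ≡ 45 × 78 ≡ 39 (mod 89)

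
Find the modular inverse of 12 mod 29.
Since 29 is prime, by Fermat 12^(-1) ≡ 12^{27} ≡ 17 (mod 29). Verify: 12 × 17 = 204 ≡ 1 (mod 29)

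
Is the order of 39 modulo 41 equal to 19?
Powers of 39 mod 41: 39^1≡39, 39^2≡4, 39^3≡33, 39^4≡16, 39^5≡9, 39^6≡23, 39^7≡36, 39^8≡10, 39^9≡21, 39^10≡40, 39^11≡2, 39^12≡37, 39^13≡8, 39^14≡25, 39^15≡32, 39^16≡18, 39^17≡5, 39^18≡31, 39^19≡20, 39^20≡1. 39^19≡20≢1, so ord ≠ 19. No, the actual order is 20.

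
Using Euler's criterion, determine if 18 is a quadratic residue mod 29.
By Euler's criterion: 18^{14} ≡ 28 mod 29. Since this equals -1 (≡ 28), 18 is not a QR.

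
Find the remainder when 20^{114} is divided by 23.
By Fermat: 20^{22} ≡ 1 (mod 23). 114 = 5×22 + 4. So 20^{114} ≡ 20^{4} ≡ 12 (mod 23)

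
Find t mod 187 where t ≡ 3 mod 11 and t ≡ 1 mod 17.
M = 11 × 17 = 187. M₁ = 17, y₁ ≡ 2 mod 11. M₂ = 11, y₂ ≡ 14 mod 17. t = 3×17×2 + 1×11×14 ≡ 69 mod 187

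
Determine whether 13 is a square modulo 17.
By Euler's criterion: 13^{8} ≡ 1 mod 17. Since this equals 1, 13 is a QR.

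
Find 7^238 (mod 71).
Using Fermat: 7^{70} ≡ 1 (mod 71). 238 ≡ 28 (mod 70). So 7^{238} ≡ 7^{28} ≡ 5 (mod 71)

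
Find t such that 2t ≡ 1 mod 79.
Since 79 is prime, by Fermat 2^(-1) ≡ 2^{77} ≡ 40 mod 79. Verify: 2 × 40 = 80 ≡ 1 mod 79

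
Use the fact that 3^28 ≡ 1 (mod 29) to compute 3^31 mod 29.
By Fermat: 3^{28} ≡ 1 (mod 29). So 3^{31} = 3^{28} · 3^{3} ≡ 3^{3} ≡ 27 (mod 29)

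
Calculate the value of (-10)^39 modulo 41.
By repeated squaring mod 41: (-10)^{1}≡31, (-10)^{2}≡18, (-10)^{4}≡37, (-10)^{8}≡16, (-10)^{16}≡10, (-10)^{32}≡18. Then (-10)^{39} = (-10)^{32+4+2+1} ≡ 18 × 37 × 18 × 31 ≡ 4 mod 41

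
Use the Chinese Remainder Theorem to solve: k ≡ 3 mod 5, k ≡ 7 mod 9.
M = 5 × 9 = 45. M₁ = 9, y₁ ≡ 4 mod 5. M₂ = 5, y₂ ≡ 2 mod 9. k = 3×9×4 + 7×5×2 ≡ 43 mod 45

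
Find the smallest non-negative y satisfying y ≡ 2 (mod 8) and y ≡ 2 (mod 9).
M = 8 × 9 = 72. M₁ = 9, y₁ ≡ 1 (mod 8). M₂ = 8, y₂ ≡ 8 (mod 9). y = 2×9×1 + 2×8×8 ≡ 2 (mod 72)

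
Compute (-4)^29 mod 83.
By repeated squaring (mod 83): (-4)^{1}≡79, (-4)^{2}≡16, (-4)^{4}≡7, (-4)^{8}≡49, (-4)^{16}≡77. Then (-4)^{29} = (-4)^{16+8+4+1} ≡ 77 × 49 × 7 × 79 ≡ 15 (mod 83)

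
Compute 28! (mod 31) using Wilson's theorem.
(30)! = (28)! × (29) × (30) ≡ -1 (mod 31). So (28)! ≡ -1 × [(30)(29)]^(-1) ≡ 15 (mod 31)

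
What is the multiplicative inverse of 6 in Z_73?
Since 73 is prime, by Fermat 6^(-1) ≡ 6^{71} ≡ 61 mod 73. Verify: 6 × 61 = 366 ≡ 1 mod 73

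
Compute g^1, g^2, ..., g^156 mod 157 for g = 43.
43^1, 43^2, ..., 43^{156} mod 157: [43, 122, 65, 126, 80, 143, 26, 19, 32, 120, 136, 39, 107, 48, 23, 47, 137, 82, 72, 113, 149, 127, 123, 108, 91, 145, 112, 106, 5, 58, 139, 11, 2, 86, 87, 130, 95, 3, 129, 52, 38, 64, 83, 115, 78, 57, 96, 46, 94, 117, 7, 144, 69, 141, 97, 89, 59, 25, 133, 67, 55, 10, 116, 121, 22, 4, 15, 17, 103, 33, 6, 101, 104, 76, 128, 9, 73, 156, 114, 35, 92, 31, 77, 14, 131, 138, 125, 37, 21, 118, 50, 109, 134, 110, 20, 75, 85, 44, 8, 30, 34, 49, 66, 12, 45, 51, 152, 99, 18, 146, 155, 71, 70, 27, 62, 154, 28, 105, 119, 93, 74, 42, 79, 100, 61, 111, 63, 40, 150, 13, 88, 16, 60, 68, 98, 132, 24, 90, 102, 147, 41, 36, 135, 153, 142, 140, 54, 124, 151, 56, 53, 81, 29, 148, 84, 1]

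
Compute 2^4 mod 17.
2^{4} = 16 ≡ 16 (mod 17)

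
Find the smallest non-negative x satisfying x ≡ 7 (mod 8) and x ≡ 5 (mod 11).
M = 8 × 11 = 88. M₁ = 11, y₁ ≡ 3 (mod 8). M₂ = 8, y₂ ≡ 7 (mod 11). x = 7×11×3 + 5×8×7 ≡ 71 (mod 88)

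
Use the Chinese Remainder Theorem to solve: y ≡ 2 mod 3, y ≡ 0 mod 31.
M = 3 × 31 = 93. M₁ = 31, y₁ ≡ 1 mod 3. M₂ = 3, y₂ ≡ 21 mod 31. y = 2×31×1 + 0×3×21 ≡ 62 mod 93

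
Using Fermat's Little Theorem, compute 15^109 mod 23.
By Fermat: 15^{22} ≡ 1 (mod 23). 109 = 4×22 + 21. So 15^{109} ≡ 15^{21} ≡ 20 (mod 23)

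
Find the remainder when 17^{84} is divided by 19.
By Fermat: 17^{18} ≡ 1 (mod 19). 84 = 4×18 + 12. So 17^{84} ≡ 17^{12} ≡ 11 (mod 19)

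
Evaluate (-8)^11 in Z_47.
By repeated squaring (mod 47): (-8)^{1}≡39, (-8)^{2}≡17, (-8)^{4}≡7, (-8)^{8}≡2. Then (-8)^{11} = (-8)^{8+2+1} ≡ 2 × 17 × 39 ≡ 10 (mod 47)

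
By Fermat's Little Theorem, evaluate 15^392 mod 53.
By Fermat: 15^{52} ≡ 1 mod 53. 392 ≡ 28 mod 52. So 15^{392} ≡ 15^{28} ≡ 13 mod 53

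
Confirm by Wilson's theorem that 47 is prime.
(46)! mod 47 = 46. Since this equals -1 mod 47, Wilson confirms 47 is prime.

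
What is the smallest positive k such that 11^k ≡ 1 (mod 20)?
Powers of 11 mod 20: 11^1≡11, 11^2≡1. Order = 2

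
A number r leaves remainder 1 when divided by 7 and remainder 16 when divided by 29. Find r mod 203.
M = 7 × 29 = 203. M₁ = 29, y₁ ≡ 1 mod 7. M₂ = 7, y₂ ≡ 25 mod 29. r = 1×29×1 + 16×7×25 ≡ 190 mod 203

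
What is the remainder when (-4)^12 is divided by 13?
Using Fermat: (-4)^{12} ≡ 1 mod 13. 12 ≡ 0 mod 12. So (-4)^{12} ≡ (-4)^{0} ≡ 1 mod 13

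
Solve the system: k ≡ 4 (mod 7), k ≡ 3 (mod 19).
M = 7 × 19 = 133. M₁ = 19, y₁ ≡ 3 (mod 7). M₂ = 7, y₂ ≡ 11 (mod 19). k = 4×19×3 + 3×7×11 ≡ 60 (mod 133)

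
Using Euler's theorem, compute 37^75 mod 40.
By Euler: 37^{16} ≡ 1 (mod 40) since gcd(37, 40) = 1. 75 = 4×16 + 11. So 37^{75} ≡ 37^{11} ≡ 13 (mod 40)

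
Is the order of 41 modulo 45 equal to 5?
Powers of 41 mod 45: 41^1≡41, 41^2≡16, 41^3≡26, 41^4≡31, 41^5≡11, 41^6≡1. 41^5≡11≢1, so ord ≠ 5. No, the actual order is 6.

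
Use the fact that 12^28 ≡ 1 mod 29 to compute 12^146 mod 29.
By Fermat: 12^{28} ≡ 1 mod 29. 146 ≡ 6 mod 28. So 12^{146} ≡ 12^{6} ≡ 28 mod 29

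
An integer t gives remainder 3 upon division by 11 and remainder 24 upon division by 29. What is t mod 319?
M = 11 × 29 = 319. M₁ = 29, y₁ ≡ 8 mod 11. M₂ = 11, y₂ ≡ 8 mod 29. t = 3×29×8 + 24×11×8 ≡ 256 mod 319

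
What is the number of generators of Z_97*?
There are φ(97-1) = φ(96) = 32 primitive roots modulo 97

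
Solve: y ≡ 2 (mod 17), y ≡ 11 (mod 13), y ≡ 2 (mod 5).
M = 17 × 13 × 5 = 1105. M₁ = 65, y₁ ≡ 11 (mod 17). M₂ = 85, y₂ ≡ 2 (mod 13). M₃ = 221, y₃ ≡ 1 (mod 5). y = 2×65×11 + 11×85×2 + 2×221×1 ≡ 427 (mod 1105)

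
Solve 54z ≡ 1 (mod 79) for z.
Since 79 is prime, by Fermat 54^(-1) ≡ 54^{77} ≡ 60 (mod 79). Verify: 54 × 60 = 3240 ≡ 1 (mod 79)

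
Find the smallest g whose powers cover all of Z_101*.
g = 2. For each prime q|100: 2^{50}≡100, 2^{20}≡95, none ≡ 1, so ord_101(2) = 100 and 2 is a primitive root.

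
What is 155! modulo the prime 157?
(156)! = (155)! × (156) ≡ -1 (mod 157). So (155)! ≡ -1 × (156)^(-1) ≡ (-1)×(-1) = 1 (mod 157)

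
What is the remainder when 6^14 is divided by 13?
Using Fermat: 6^{12} ≡ 1 (mod 13). 14 ≡ 2 (mod 12). So 6^{14} ≡ 6^{2} ≡ 10 (mod 13)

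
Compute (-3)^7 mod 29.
By repeated squaring (mod 29): (-3)^{1}≡26, (-3)^{2}≡9, (-3)^{4}≡23. Then (-3)^{7} = (-3)^{4+2+1} ≡ 23 × 9 × 26 ≡ 17 (mod 29)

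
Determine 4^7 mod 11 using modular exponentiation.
By repeated squaring (mod 11): 4^{1}≡4, 4^{2}≡5, 4^{4}≡3. Then 4^{7} = 4^{4+2+1} ≡ 3 × 5 × 4 ≡ 5 (mod 11)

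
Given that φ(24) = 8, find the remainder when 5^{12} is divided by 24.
By Euler: 5^{8} ≡ 1 mod 24 since gcd(5, 24) = 1. 12 = 1×8 + 4. So 5^{12} ≡ 5^{4} ≡ 1 mod 24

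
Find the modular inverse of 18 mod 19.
Since 19 is prime, by Fermat 18^(-1) ≡ 18^{17} ≡ 18 (mod 19). Verify: 18 × 18 = 324 ≡ 1 (mod 19)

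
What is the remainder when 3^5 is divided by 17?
By repeated squaring (mod 17): 3^{1}≡3, 3^{2}≡9, 3^{4}≡13. Then 3^{5} = 3^{4+1} ≡ 13 × 3 ≡ 5 (mod 17)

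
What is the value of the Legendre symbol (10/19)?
(10/19) = 10^{9} mod 19 = -1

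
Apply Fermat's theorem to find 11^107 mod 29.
By Fermat: 11^{28} ≡ 1 mod 29. 107 = 3×28 + 23. So 11^{107} ≡ 11^{23} ≡ 27 mod 29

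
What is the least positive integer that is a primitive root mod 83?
g = 2. Powers: [2, 4, 8, 16, 32, 64, 45, 7, 14, 28, ...] generates all 82 non-zero residues.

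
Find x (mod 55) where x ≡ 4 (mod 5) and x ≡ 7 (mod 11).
M = 5 × 11 = 55. M₁ = 11, y₁ ≡ 1 (mod 5). M₂ = 5, y₂ ≡ 9 (mod 11). x = 4×11×1 + 7×5×9 ≡ 29 (mod 55)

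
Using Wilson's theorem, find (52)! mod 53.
By Wilson's theorem, (52)! ≡ -1 ≡ 52 (mod 53)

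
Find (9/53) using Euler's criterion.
(9/53) = 9^{26} mod 53 = 1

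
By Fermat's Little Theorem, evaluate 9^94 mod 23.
By Fermat: 9^{22} ≡ 1 (mod 23). 94 = 4×22 + 6. So 9^{94} ≡ 9^{6} ≡ 3 (mod 23)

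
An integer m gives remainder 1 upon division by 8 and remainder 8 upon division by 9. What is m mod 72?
M = 8 × 9 = 72. M₁ = 9, y₁ ≡ 1 mod 8. M₂ = 8, y₂ ≡ 8 mod 9. m = 1×9×1 + 8×8×8 ≡ 17 mod 72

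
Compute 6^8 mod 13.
By repeated squaring mod 13: 6^{1}≡6, 6^{2}≡10, 6^{4}≡9, 6^{8}≡3. So 6^{8} ≡ 3 mod 13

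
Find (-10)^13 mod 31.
By repeated squaring mod 31: (-10)^{1}≡21, (-10)^{2}≡7, (-10)^{4}≡18, (-10)^{8}≡14. Then (-10)^{13} = (-10)^{8+4+1} ≡ 14 × 18 × 21 ≡ 22 mod 31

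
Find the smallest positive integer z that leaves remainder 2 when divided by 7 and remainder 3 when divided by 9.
M = 7 × 9 = 63. M₁ = 9, y₁ ≡ 4 mod 7. M₂ = 7, y₂ ≡ 4 mod 9. z = 2×9×4 + 3×7×4 ≡ 30 mod 63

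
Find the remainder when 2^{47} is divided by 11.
By Fermat: 2^{10} ≡ 1 (mod 11). 47 = 4×10 + 7. So 2^{47} ≡ 2^{7} ≡ 7 (mod 11)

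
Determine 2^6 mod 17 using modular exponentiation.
By repeated squaring mod 17: 2^{1}≡2, 2^{2}≡4, 2^{4}≡16. Then 2^{6} = 2^{4+2} ≡ 16 × 4 ≡ 13 mod 17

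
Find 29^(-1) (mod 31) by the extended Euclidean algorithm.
Extended GCD: 29(15) + 31(-14) = 1. So 29^(-1) ≡ 15 (mod 31). Verify: 29 × 15 = 435 ≡ 1 (mod 31)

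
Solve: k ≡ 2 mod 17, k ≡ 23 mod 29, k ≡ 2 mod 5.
M = 17 × 29 × 5 = 2465. M₁ = 145, y₁ ≡ 2 mod 17. M₂ = 85, y₂ ≡ 14 mod 29. M₃ = 493, y₃ ≡ 2 mod 5. k = 2×145×2 + 23×85×14 + 2×493×2 ≡ 342 mod 2465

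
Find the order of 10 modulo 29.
Powers of 10 mod 29: 10^1≡10, 10^2≡13, 10^3≡14, 10^4≡24, 10^5≡8, 10^6≡22, 10^7≡17, 10^8≡25, 10^9≡18, 10^10≡6, 10^11≡2, 10^12≡20, 10^13≡26, 10^14≡28, 10^15≡19, 10^16≡16, 10^17≡15, 10^18≡5, 10^19≡21, 10^20≡7, 10^21≡12, 10^22≡4, 10^23≡11, 10^24≡23, 10^25≡27, 10^26≡9, 10^27≡3, 10^28≡1. Order = 28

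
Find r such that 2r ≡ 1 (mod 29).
Since 29 is prime, by Fermat 2^(-1) ≡ 2^{27} ≡ 15 (mod 29). Verify: 2 × 15 = 30 ≡ 1 (mod 29)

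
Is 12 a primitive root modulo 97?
12^{16} ≡ 1 (mod 97) and 16 < 96, so ord_97(12) = 16 ≠ 96 and 12 is not a primitive root.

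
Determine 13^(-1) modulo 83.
Since 83 is prime, by Fermat 13^(-1) ≡ 13^{81} ≡ 32 mod 83. Verify: 13 × 32 = 416 ≡ 1 mod 83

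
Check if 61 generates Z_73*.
61^{36} ≡ 1 mod 73 and 36 < 72, so ord_73(61) = 36 ≠ 72 and 61 is not a primitive root.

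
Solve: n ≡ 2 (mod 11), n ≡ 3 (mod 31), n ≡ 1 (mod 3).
M = 11 × 31 × 3 = 1023. M₁ = 93, y₁ ≡ 9 (mod 11). M₂ = 33, y₂ ≡ 16 (mod 31). M₃ = 341, y₃ ≡ 2 (mod 3). n = 2×93×9 + 3×33×16 + 1×341×2 ≡ 871 (mod 1023)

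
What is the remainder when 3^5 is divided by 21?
By repeated squaring (mod 21): 3^{1}≡3, 3^{2}≡9, 3^{4}≡18. Then 3^{5} = 3^{4+1} ≡ 18 × 3 ≡ 12 (mod 21)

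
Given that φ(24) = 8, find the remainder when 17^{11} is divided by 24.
By Euler: 17^{8} ≡ 1 (mod 24) since gcd(17, 24) = 1. 11 = 1×8 + 3. So 17^{11} ≡ 17^{3} ≡ 17 (mod 24)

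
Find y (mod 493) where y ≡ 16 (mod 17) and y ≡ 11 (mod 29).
M = 17 × 29 = 493. M₁ = 29, y₁ ≡ 10 (mod 17). M₂ = 17, y₂ ≡ 12 (mod 29). y = 16×29×10 + 11×17×12 ≡ 475 (mod 493)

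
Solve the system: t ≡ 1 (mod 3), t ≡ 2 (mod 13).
M = 3 × 13 = 39. M₁ = 13, y₁ ≡ 1 (mod 3). M₂ = 3, y₂ ≡ 9 (mod 13). t = 1×13×1 + 2×3×9 ≡ 28 (mod 39)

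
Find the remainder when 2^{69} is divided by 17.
By Fermat: 2^{16} ≡ 1 (mod 17). 69 = 4×16 + 5. So 2^{69} ≡ 2^{5} ≡ 15 (mod 17)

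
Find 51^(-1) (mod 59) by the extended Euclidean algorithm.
Extended GCD: 51(22) + 59(-19) = 1. So 51^(-1) ≡ 22 (mod 59). Verify: 51 × 22 = 1122 ≡ 1 (mod 59)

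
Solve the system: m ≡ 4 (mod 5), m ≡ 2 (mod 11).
M = 5 × 11 = 55. M₁ = 11, y₁ ≡ 1 (mod 5). M₂ = 5, y₂ ≡ 9 (mod 11). m = 4×11×1 + 2×5×9 ≡ 24 (mod 55)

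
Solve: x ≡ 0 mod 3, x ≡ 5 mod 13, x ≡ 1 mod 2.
M = 3 × 13 × 2 = 78. M₁ = 26, y₁ ≡ 2 mod 3. M₂ = 6, y₂ ≡ 11 mod 13. M₃ = 39, y₃ ≡ 1 mod 2. x = 0×26×2 + 5×6×11 + 1×39×1 ≡ 57 mod 78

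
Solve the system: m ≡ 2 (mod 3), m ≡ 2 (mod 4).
M = 3 × 4 = 12. M₁ = 4, y₁ ≡ 1 (mod 3). M₂ = 3, y₂ ≡ 3 (mod 4). m = 2×4×1 + 2×3×3 ≡ 2 (mod 12)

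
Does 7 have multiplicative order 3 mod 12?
Powers of 7 mod 12: 7^1≡7, 7^2≡1. Already 7^2≡1, so the order is 2 < 3. No, the actual order is 2.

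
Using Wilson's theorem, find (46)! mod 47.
By Wilson's theorem, (46)! ≡ -1 ≡ 46 mod 47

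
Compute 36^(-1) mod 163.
Since 163 is prime, by Fermat 36^(-1) ≡ 36^{161} ≡ 77 mod 163. Verify: 36 × 77 = 2772 ≡ 1 mod 163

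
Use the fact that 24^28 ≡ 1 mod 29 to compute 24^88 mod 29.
By Fermat: 24^{28} ≡ 1 mod 29. 88 = 3×28 + 4. So 24^{88} ≡ 24^{4} ≡ 16 mod 29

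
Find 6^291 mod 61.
Using Fermat: 6^{60} ≡ 1 mod 61. 291 ≡ 51 mod 60. So 6^{291} ≡ 6^{51} ≡ 23 mod 61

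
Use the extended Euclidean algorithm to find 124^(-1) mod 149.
Extended GCD: 124(-6) + 149(5) = 1. So 124^(-1) ≡ -6 ≡ 143 mod 149. Verify: 124 × 143 = 17732 ≡ 1 mod 149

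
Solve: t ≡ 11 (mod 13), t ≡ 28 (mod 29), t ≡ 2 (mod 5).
M = 13 × 29 × 5 = 1885. M₁ = 145, y₁ ≡ 7 (mod 13). M₂ = 65, y₂ ≡ 25 (mod 29). M₃ = 377, y₃ ≡ 3 (mod 5). t = 11×145×7 + 28×65×25 + 2×377×3 ≡ 492 (mod 1885)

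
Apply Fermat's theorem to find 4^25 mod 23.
By Fermat: 4^{22} ≡ 1 mod 23. So 4^{25} = 4^{22} · 4^{3} ≡ 4^{3} ≡ 18 mod 23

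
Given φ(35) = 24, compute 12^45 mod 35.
By Euler: 12^{24} ≡ 1 mod 35 since gcd(12, 35) = 1. 45 = 1×24 + 21. So 12^{45} ≡ 12^{21} ≡ 27 mod 35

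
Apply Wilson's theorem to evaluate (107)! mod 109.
(108)! = (107)! × (108) ≡ -1 (mod 109). So (107)! ≡ -1 × (108)^(-1) ≡ (-1)×(-1) = 1 (mod 109)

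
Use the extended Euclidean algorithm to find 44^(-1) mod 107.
Extended GCD: 44(-17) + 107(7) = 1. So 44^(-1) ≡ -17 ≡ 90 mod 107. Verify: 44 × 90 = 3960 ≡ 1 mod 107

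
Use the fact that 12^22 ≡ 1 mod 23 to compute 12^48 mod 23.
By Fermat: 12^{22} ≡ 1 mod 23. 48 = 2×22 + 4. So 12^{48} ≡ 12^{4} ≡ 13 mod 23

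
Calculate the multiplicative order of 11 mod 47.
Powers of 11 mod 47: 11^1≡11, 11^2≡27, 11^3≡15, 11^4≡24, 11^5≡29, 11^6≡37, 11^7≡31, 11^8≡12, 11^9≡38, 11^10≡42, 11^11≡39, 11^12≡6, 11^13≡19, 11^14≡21, 11^15≡43, 11^16≡3, 11^17≡33, 11^18≡34, 11^19≡45, 11^20≡25, 11^21≡40, 11^22≡17, 11^23≡46, 11^24≡36, 11^25≡20, 11^26≡32, 11^27≡23, 11^28≡18, 11^29≡10, 11^30≡16, 11^31≡35, 11^32≡9, 11^33≡5, 11^34≡8, 11^35≡41, 11^36≡28, 11^37≡26, 11^38≡4, 11^39≡44, 11^40≡14, 11^41≡13, 11^42≡2, 11^43≡22, 11^44≡7, 11^45≡30, 11^46≡1. ord_47(11) = 46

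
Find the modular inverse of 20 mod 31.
Since 31 is prime, by Fermat 20^(-1) ≡ 20^{29} ≡ 14 mod 31. Verify: 20 × 14 = 280 ≡ 1 mod 31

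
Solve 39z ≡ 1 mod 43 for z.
Since 43 is prime, by Fermat 39^(-1) ≡ 39^{41} ≡ 32 mod 43. Verify: 39 × 32 = 1248 ≡ 1 mod 43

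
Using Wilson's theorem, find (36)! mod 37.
By Wilson's theorem, (36)! ≡ -1 ≡ 36 mod 37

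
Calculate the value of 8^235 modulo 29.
Using Fermat: 8^{28} ≡ 1 (mod 29). 235 ≡ 11 (mod 28). So 8^{235} ≡ 8^{11} ≡ 3 (mod 29)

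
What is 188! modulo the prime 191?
(190)! = (188)! × (189) × (190) ≡ -1 mod 191. So (188)! ≡ -1 × [(190)(189)]^(-1) ≡ 95 mod 191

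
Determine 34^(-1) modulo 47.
Since 47 is prime, by Fermat 34^(-1) ≡ 34^{45} ≡ 18 (mod 47). Verify: 34 × 18 = 612 ≡ 1 (mod 47)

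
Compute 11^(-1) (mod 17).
Since 17 is prime, by Fermat 11^(-1) ≡ 11^{15} ≡ 14 (mod 17). Verify: 11 × 14 = 154 ≡ 1 (mod 17)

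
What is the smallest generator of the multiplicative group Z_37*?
g = 2. For each prime q|36: 2^{18}≡36, 2^{12}≡26, none ≡ 1, so ord_37(2) = 36 and 2 is a primitive root.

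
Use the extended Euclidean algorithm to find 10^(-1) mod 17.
Extended GCD: 10(-5) + 17(3) = 1. So 10^(-1) ≡ -5 ≡ 12 (mod 17). Verify: 10 × 12 = 120 ≡ 1 (mod 17)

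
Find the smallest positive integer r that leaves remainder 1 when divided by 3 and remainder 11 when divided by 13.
M = 3 × 13 = 39. M₁ = 13, y₁ ≡ 1 mod 3. M₂ = 3, y₂ ≡ 9 mod 13. r = 1×13×1 + 11×3×9 ≡ 37 mod 39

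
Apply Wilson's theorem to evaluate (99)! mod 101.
(100)! = (99)! × (100) ≡ -1 (mod 101). So (99)! ≡ -1 × (100)^(-1) ≡ (-1)×(-1) = 1 (mod 101)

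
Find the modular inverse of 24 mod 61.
Since 61 is prime, by Fermat 24^(-1) ≡ 24^{59} ≡ 28 mod 61. Verify: 24 × 28 = 672 ≡ 1 mod 61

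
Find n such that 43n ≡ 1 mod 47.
Since 47 is prime, by Fermat 43^(-1) ≡ 43^{45} ≡ 35 mod 47. Verify: 43 × 35 = 1505 ≡ 1 mod 47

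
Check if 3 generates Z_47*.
3^{23} ≡ 1 mod 47 and 23 < 46, so ord_47(3) = 23 ≠ 46 and 3 is not a primitive root.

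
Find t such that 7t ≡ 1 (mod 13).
Since 13 is prime, by Fermat 7^(-1) ≡ 7^{11} ≡ 2 (mod 13). Verify: 7 × 2 = 14 ≡ 1 (mod 13)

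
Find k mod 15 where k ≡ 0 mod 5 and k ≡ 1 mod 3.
M = 5 × 3 = 15. M₁ = 3, y₁ ≡ 2 mod 5. M₂ = 5, y₂ ≡ 2 mod 3. k = 0×3×2 + 1×5×2 ≡ 10 mod 15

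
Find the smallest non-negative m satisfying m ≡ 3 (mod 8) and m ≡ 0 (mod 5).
M = 8 × 5 = 40. M₁ = 5, y₁ ≡ 5 (mod 8). M₂ = 8, y₂ ≡ 2 (mod 5). m = 3×5×5 + 0×8×2 ≡ 35 (mod 40)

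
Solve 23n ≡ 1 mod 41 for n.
Since 41 is prime, by Fermat 23^(-1) ≡ 23^{39} ≡ 25 mod 41. Verify: 23 × 25 = 575 ≡ 1 mod 41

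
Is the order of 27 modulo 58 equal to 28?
Powers of 27 mod 58: 27^1≡27, 27^2≡33, 27^3≡21, 27^4≡45, 27^5≡55, 27^6≡35, 27^7≡17, 27^8≡53, 27^9≡39, 27^10≡9, 27^11≡11, 27^12≡7, 27^13≡15, 27^14≡57, 27^15≡31, 27^16≡25, 27^17≡37, 27^18≡13, 27^19≡3, 27^20≡23, 27^21≡41, 27^22≡5, 27^23≡19, 27^24≡49, 27^25≡47, 27^26≡51, 27^27≡43, 27^28≡1. First k with 27^k≡1 is k=28. Yes, ord_58(27) = 28.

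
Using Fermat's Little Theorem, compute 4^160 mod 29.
By Fermat: 4^{28} ≡ 1 (mod 29). 160 = 5×28 + 20. So 4^{160} ≡ 4^{20} ≡ 7 (mod 29)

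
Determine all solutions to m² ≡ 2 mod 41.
The square roots of 2 mod 41 are 17 and 24. Verify: 17² = 289 ≡ 2 mod 41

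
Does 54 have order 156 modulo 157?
54^{52} ≡ 1 (mod 157) and 52 < 156, so ord_157(54) = 52 ≠ 156 and 54 is not a primitive root.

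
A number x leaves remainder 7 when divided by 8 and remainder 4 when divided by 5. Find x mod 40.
M = 8 × 5 = 40. M₁ = 5, y₁ ≡ 5 mod 8. M₂ = 8, y₂ ≡ 2 mod 5. x = 7×5×5 + 4×8×2 ≡ 39 mod 40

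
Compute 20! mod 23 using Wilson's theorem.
(22)! = (20)! × (21) × (22) ≡ -1 mod 23. So (20)! ≡ -1 × [(22)(21)]^(-1) ≡ 11 mod 23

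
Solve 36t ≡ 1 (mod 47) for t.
Since 47 is prime, by Fermat 36^(-1) ≡ 36^{45} ≡ 17 (mod 47). Verify: 36 × 17 = 612 ≡ 1 (mod 47)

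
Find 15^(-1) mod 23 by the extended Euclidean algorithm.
Extended GCD: 15(-3) + 23(2) = 1. So 15^(-1) ≡ -3 ≡ 20 mod 23. Verify: 15 × 20 = 300 ≡ 1 mod 23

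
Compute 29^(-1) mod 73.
Since 73 is prime, by Fermat 29^(-1) ≡ 29^{71} ≡ 68 mod 73. Verify: 29 × 68 = 1972 ≡ 1 mod 73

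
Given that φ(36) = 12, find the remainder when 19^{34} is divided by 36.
By Euler: 19^{12} ≡ 1 (mod 36) since gcd(19, 36) = 1. 34 = 2×12 + 10. So 19^{34} ≡ 19^{10} ≡ 1 (mod 36)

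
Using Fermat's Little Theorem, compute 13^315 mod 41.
By Fermat: 13^{40} ≡ 1 mod 41. 315 ≡ 35 mod 40. So 13^{315} ≡ 13^{35} ≡ 27 mod 41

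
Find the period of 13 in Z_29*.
Powers of 13 mod 29: 13^1≡13, 13^2≡24, 13^3≡22, 13^4≡25, 13^5≡6, 13^6≡20, 13^7≡28, 13^8≡16, 13^9≡5, 13^10≡7, 13^11≡4, 13^12≡23, 13^13≡9, 13^14≡1. ord_29(13) = 14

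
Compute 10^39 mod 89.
By repeated squaring mod 89: 10^{1}≡10, 10^{2}≡11, 10^{4}≡32, 10^{8}≡45, 10^{16}≡67, 10^{32}≡39. Then 10^{39} = 10^{32+4+2+1} ≡ 39 × 32 × 11 × 10 ≡ 42 mod 89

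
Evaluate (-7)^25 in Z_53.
By repeated squaring (mod 53): (-7)^{1}≡46, (-7)^{2}≡49, (-7)^{4}≡16, (-7)^{8}≡44, (-7)^{16}≡28. Then (-7)^{25} = (-7)^{16+8+1} ≡ 28 × 44 × 46 ≡ 15 (mod 53)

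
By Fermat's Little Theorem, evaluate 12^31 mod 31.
By Fermat: 12^{30} ≡ 1 (mod 31). So 12^{31} = 12^{30} · 12^{1} ≡ 12^{1} ≡ 12 (mod 31)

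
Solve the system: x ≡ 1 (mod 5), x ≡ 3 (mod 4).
M = 5 × 4 = 20. M₁ = 4, y₁ ≡ 4 (mod 5). M₂ = 5, y₂ ≡ 1 (mod 4). x = 1×4×4 + 3×5×1 ≡ 11 (mod 20)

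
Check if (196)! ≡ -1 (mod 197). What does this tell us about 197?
(196)! mod 197 = 196. Since this equals -1 (mod 197), Wilson confirms 197 is prime.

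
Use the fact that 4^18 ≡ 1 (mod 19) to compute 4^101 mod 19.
By Fermat: 4^{18} ≡ 1 (mod 19). 101 = 5×18 + 11. So 4^{101} ≡ 4^{11} ≡ 16 (mod 19)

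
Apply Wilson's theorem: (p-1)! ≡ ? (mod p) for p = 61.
By Wilson's theorem, (60)! ≡ -1 ≡ 60 mod 61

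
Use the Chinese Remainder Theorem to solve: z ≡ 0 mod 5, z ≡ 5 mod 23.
M = 5 × 23 = 115. M₁ = 23, y₁ ≡ 2 mod 5. M₂ = 5, y₂ ≡ 14 mod 23. z = 0×23×2 + 5×5×14 ≡ 5 mod 115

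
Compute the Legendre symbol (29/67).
(29/67) = 29^{33} mod 67 = 1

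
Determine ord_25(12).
Powers of 12 mod 25: 12^1≡12, 12^2≡19, 12^3≡3, 12^4≡11, 12^5≡7, 12^6≡9, 12^7≡8, 12^8≡21, 12^9≡2, 12^10≡24, 12^11≡13, 12^12≡6, 12^13≡22, 12^14≡14, 12^15≡18, 12^16≡16, 12^17≡17, 12^18≡4, 12^19≡23, 12^20≡1. Order = 20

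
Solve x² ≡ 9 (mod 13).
The square roots of 9 mod 13 are 3 and 10. Verify: 3² = 9 ≡ 9 (mod 13)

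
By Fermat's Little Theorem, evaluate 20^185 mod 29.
By Fermat: 20^{28} ≡ 1 mod 29. 185 ≡ 17 mod 28. So 20^{185} ≡ 20^{17} ≡ 25 mod 29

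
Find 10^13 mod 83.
By repeated squaring mod 83: 10^{1}≡10, 10^{2}≡17, 10^{4}≡40, 10^{8}≡23. Then 10^{13} = 10^{8+4+1} ≡ 23 × 40 × 10 ≡ 70 mod 83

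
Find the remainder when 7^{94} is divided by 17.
By Fermat: 7^{16} ≡ 1 (mod 17). 94 = 5×16 + 14. So 7^{94} ≡ 7^{14} ≡ 8 (mod 17)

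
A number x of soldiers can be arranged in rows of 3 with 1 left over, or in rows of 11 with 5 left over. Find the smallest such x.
M = 3 × 11 = 33. M₁ = 11, y₁ ≡ 2 mod 3. M₂ = 3, y₂ ≡ 4 mod 11. x = 1×11×2 + 5×3×4 ≡ 16 mod 33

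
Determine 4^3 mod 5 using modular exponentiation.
4^{3} = 64 ≡ 4 (mod 5)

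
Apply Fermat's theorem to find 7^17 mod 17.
By Fermat: 7^{16} ≡ 1 mod 17. So 7^{17} = 7^{16} · 7^{1} ≡ 7^{1} ≡ 7 mod 17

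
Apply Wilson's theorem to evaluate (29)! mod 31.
(30)! = (29)! × (30) ≡ -1 (mod 31). So (29)! ≡ -1 × (30)^(-1) ≡ (-1)×(-1) = 1 (mod 31)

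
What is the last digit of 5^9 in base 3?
Using Fermat: 5^{2} ≡ 1 mod 3. 9 ≡ 1 mod 2. So 5^{9} ≡ 5^{1} ≡ 2 mod 3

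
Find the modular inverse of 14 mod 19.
Since 19 is prime, by Fermat 14^(-1) ≡ 14^{17} ≡ 15 mod 19. Verify: 14 × 15 = 210 ≡ 1 mod 19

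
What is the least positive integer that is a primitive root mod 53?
g = 2. Powers: [2, 4, 8, 16, 32, 11, 22, 44, 35, ...] generates all 52 non-zero residues.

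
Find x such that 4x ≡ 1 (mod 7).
Since 7 is prime, by Fermat 4^(-1) ≡ 4^{5} ≡ 2 (mod 7). Verify: 4 × 2 = 8 ≡ 1 (mod 7)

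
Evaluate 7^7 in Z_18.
By repeated squaring mod 18: 7^{1}≡7, 7^{2}≡13, 7^{4}≡7. Then 7^{7} = 7^{4+2+1} ≡ 7 × 13 × 7 ≡ 7 mod 18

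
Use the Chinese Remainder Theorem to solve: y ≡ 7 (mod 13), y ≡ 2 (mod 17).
M = 13 × 17 = 221. M₁ = 17, y₁ ≡ 10 (mod 13). M₂ = 13, y₂ ≡ 4 (mod 17). y = 7×17×10 + 2×13×4 ≡ 189 (mod 221)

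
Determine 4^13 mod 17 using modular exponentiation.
By repeated squaring mod 17: 4^{1}≡4, 4^{2}≡16, 4^{4}≡1, 4^{8}≡1. Then 4^{13} = 4^{8+4+1} ≡ 1 × 1 × 4 ≡ 4 mod 17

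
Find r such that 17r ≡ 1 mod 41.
Since 41 is prime, by Fermat 17^(-1) ≡ 17^{39} ≡ 29 mod 41. Verify: 17 × 29 = 493 ≡ 1 mod 41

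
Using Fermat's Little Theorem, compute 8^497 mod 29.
By Fermat: 8^{28} ≡ 1 (mod 29). 497 ≡ 21 (mod 28). So 8^{497} ≡ 8^{21} ≡ 12 (mod 29)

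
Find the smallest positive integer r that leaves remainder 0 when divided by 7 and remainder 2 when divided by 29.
M = 7 × 29 = 203. M₁ = 29, y₁ ≡ 1 mod 7. M₂ = 7, y₂ ≡ 25 mod 29. r = 0×29×1 + 2×7×25 ≡ 147 mod 203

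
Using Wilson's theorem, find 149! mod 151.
(150)! = (149)! × (150) ≡ -1 (mod 151). So (149)! ≡ -1 × (150)^(-1) ≡ (-1)×(-1) = 1 (mod 151)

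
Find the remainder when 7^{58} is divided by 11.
By Fermat: 7^{10} ≡ 1 mod 11. 58 = 5×10 + 8. So 7^{58} ≡ 7^{8} ≡ 9 mod 11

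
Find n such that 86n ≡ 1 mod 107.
Since 107 is prime, by Fermat 86^(-1) ≡ 86^{105} ≡ 56 mod 107. Verify: 86 × 56 = 4816 ≡ 1 mod 107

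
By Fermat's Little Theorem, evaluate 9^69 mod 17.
By Fermat: 9^{16} ≡ 1 mod 17. 69 = 4×16 + 5. So 9^{69} ≡ 9^{5} ≡ 8 mod 17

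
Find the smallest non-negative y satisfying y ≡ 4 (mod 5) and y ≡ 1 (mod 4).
M = 5 × 4 = 20. M₁ = 4, y₁ ≡ 4 (mod 5). M₂ = 5, y₂ ≡ 1 (mod 4). y = 4×4×4 + 1×5×1 ≡ 9 (mod 20)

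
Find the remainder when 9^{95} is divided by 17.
By Fermat: 9^{16} ≡ 1 (mod 17). 95 = 5×16 + 15. So 9^{95} ≡ 9^{15} ≡ 2 (mod 17)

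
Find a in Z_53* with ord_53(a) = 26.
4 has order 26 mod 53 since 4^{26} ≡ 1 mod 53 and no smaller power works.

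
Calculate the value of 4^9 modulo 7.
Using Fermat: 4^{6} ≡ 1 mod 7. 9 ≡ 3 mod 6. So 4^{9} ≡ 4^{3} ≡ 1 mod 7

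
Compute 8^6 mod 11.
By repeated squaring mod 11: 8^{1}≡8, 8^{2}≡9, 8^{4}≡4. Then 8^{6} = 8^{4+2} ≡ 4 × 9 ≡ 3 mod 11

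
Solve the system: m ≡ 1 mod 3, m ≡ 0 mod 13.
M = 3 × 13 = 39. M₁ = 13, y₁ ≡ 1 mod 3. M₂ = 3, y₂ ≡ 9 mod 13. m = 1×13×1 + 0×3×9 ≡ 13 mod 39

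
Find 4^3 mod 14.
4^{3} = 64 ≡ 8 mod 14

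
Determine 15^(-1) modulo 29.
Since 29 is prime, by Fermat 15^(-1) ≡ 15^{27} ≡ 2 mod 29. Verify: 15 × 2 = 30 ≡ 1 mod 29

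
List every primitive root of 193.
There are φ(192) = 64 primitive roots mod 193: {5, 10, 15, 17, 19, 22, 26, 30, 34, 37, 38, 40, 41, 44, 45, 47, 51, 52, 53, 57, 58, 61, 66, 70, 73, 77, 78, 79, 80, 82, 90, 91, 102, 103, 111, 113, 114, 115, 116, 120, 123, 127, 132, 135, 136, 140, 141, 142, 146, 148, 149, 152, 153, 155, 156, 159, 163, 167, 171, 174, 176, 178, 183, 188}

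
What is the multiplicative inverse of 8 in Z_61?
Since 61 is prime, by Fermat 8^(-1) ≡ 8^{59} ≡ 23 (mod 61). Verify: 8 × 23 = 184 ≡ 1 (mod 61)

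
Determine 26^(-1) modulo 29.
Since 29 is prime, by Fermat 26^(-1) ≡ 26^{27} ≡ 19 (mod 29). Verify: 26 × 19 = 494 ≡ 1 (mod 29)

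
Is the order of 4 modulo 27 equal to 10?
Powers of 4 mod 27: 4^1≡4, 4^2≡16, 4^3≡10, 4^4≡13, 4^5≡25, 4^6≡19, 4^7≡22, 4^8≡7, 4^9≡1. Already 4^9≡1, so the order is 9 < 10. No, the actual order is 9.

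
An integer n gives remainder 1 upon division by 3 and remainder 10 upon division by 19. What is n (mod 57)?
M = 3 × 19 = 57. M₁ = 19, y₁ ≡ 1 (mod 3). M₂ = 3, y₂ ≡ 13 (mod 19). n = 1×19×1 + 10×3×13 ≡ 10 (mod 57)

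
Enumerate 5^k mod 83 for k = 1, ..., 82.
5^1, 5^2, ..., 5^{82} mod 83: [5, 25, 42, 44, 54, 21, 22, 27, 52, 11, 55, 26, 47, 69, 13, 65, 76, 48, 74, 38, 24, 37, 19, 12, 60, 51, 6, 30, 67, 3, 15, 75, 43, 49, 79, 63, 66, 81, 73, 33, 82, 78, 58, 41, 39, 29, 62, 61, 56, 31, 72, 28, 57, 36, 14, 70, 18, 7, 35, 9, 45, 59, 46, 64, 71, 23, 32, 77, 53, 16, 80, 68, 8, 40, 34, 4, 20, 17, 2, 10, 50, 1]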